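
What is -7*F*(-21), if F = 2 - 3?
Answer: -147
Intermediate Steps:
F = -1
-7*F*(-21) = -7*(-1)*(-21) = 7*(-21) = -147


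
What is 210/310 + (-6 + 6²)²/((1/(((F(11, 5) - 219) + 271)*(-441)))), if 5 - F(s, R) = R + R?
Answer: -578283279/31 ≈ -1.8654e+7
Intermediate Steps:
F(s, R) = 5 - 2*R (F(s, R) = 5 - (R + R) = 5 - 2*R)
210/310 + (-6 + 6²)²/((1/(((F(11, 5) - 219) + 271)*(-441)))) = 210/310 + (-6 + 6²)²/((1/((((5 - 2*5) - 219) + 271)*(-441)))) = 210*(1/310) + (-6 + 36)²/((-1/441/(((5 - 10) - 219) + 271))) = 21/31 + 30²/((-1/441/((-5 - 219) + 271))) = 21/31 + 900/((-1/441/(-224 + 271))) = 21/31 + 900/((-1/441/47)) = 21/31 + 900/(((1/47)*(-1/441))) = 21/31 + 900/(-1/20727) = 21/31 + 900*(-20727) = 21/31 - 18654300 = -578283279/31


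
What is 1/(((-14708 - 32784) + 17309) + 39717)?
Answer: 1/9534 ≈ 0.00010489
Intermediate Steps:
1/(((-14708 - 32784) + 17309) + 39717) = 1/((-47492 + 17309) + 39717) = 1/(-30183 + 39717) = 1/9534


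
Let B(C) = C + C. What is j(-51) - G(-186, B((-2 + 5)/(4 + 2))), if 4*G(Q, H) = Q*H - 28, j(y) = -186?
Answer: -265/2 ≈ -132.50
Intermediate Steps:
B(C) = 2*C
G(Q, H) = -7 + H*Q/4 (G(Q, H) = (Q*H - 28)/4 = (H*Q - 28)/4 = (-28 + H*Q)/4 = -7 + H*Q/4)
j(-51) - G(-186, B((-2 + 5)/(4 + 2))) = -186 - (-7 + (1/4)*(2*((-2 + 5)/(4 + 2)))*(-186)) = -186 - (-7 + (1/4)*(2*(3/6))*(-186)) = -186 - (-7 + (1/4)*(2*(3*(1/6)))*(-186)) = -186 - (-7 + (1/4)*(2*(1/2))*(-186)) = -186 - (-7 + (1/4)*1*(-186)) = -186 - (-7 - 93/2) = -186 - 1*(-107/2) = -186 + 107/2 = -265/2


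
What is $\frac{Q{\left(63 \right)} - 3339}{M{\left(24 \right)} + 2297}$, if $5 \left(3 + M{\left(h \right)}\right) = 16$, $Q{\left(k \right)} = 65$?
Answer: $- \frac{8185}{5743} \approx -1.4252$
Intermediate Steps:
$M{\left(h \right)} = \frac{1}{5}$ ($M{\left(h \right)} = -3 + \frac{1}{5} \cdot 16 = -3 + \frac{16}{5} = \frac{1}{5}$)
$\frac{Q{\left(63 \right)} - 3339}{M{\left(24 \right)} + 2297} = \frac{65 - 3339}{\frac{1}{5} + 2297} = - \frac{3274}{\frac{11486}{5}} = \left(-3274\right) \frac{5}{11486} = - \frac{8185}{5743}$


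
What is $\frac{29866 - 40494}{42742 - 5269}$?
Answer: $- \frac{10628}{37473} \approx -0.28362$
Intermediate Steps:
$\frac{29866 - 40494}{42742 - 5269} = - \frac{10628}{37473}$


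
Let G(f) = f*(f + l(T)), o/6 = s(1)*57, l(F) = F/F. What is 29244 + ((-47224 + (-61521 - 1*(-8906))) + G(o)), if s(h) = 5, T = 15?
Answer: 2855215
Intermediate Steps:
l(F) = 1
o = 1710 (o = 6*(5*57) = 6*285 = 1710)
G(f) = f*(1 + f) (G(f) = f*(f + 1) = f*(1 + f))
29244 + ((-47224 + (-61521 - 1*(-8906))) + G(o)) = 29244 + ((-47224 + (-61521 - 1*(-8906))) + 1710*(1 + 1710)) = 29244 + ((-47224 + (-61521 + 8906)) + 1710*1711) = 29244 + ((-47224 - 52615) + 2925810) = 29244 + (-99839 + 2925810) = 29244 + 2825971 = 2855215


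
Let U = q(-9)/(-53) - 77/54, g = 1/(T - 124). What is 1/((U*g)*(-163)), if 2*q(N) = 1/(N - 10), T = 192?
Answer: 462213/1579307 ≈ 0.29267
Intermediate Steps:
g = 1/68 (g = 1/(192 - 124) = 1/68 ≈ 0.014706)
q(N) = 1/(2*(-10 + N)) (q(N) = 1/(2*(N - 10)) = 1/(2*(-10 + N)))
U = -38756/27189 (U = (1/(2*(-10 - 9)))/(-53) - 77/54 = ((½)/(-19))*(-1/53) - 77*1/54 = ((½)*(-1/19))*(-1/53) - 77/54 = -1/38*(-1/53) - 77/54 = 1/2014 - 77/54 = -38756/27189 ≈ -1.4254)
1/((U*g)*(-163)) = 1/(-38756/27189*1/68*(-163)) = 1/(-9689/462213*(-163)) = 1/(1579307/462213) = 462213/1579307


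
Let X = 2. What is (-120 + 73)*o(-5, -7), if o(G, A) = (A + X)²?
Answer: -1175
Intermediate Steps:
o(G, A) = (2 + A)² (o(G, A) = (A + 2)² = (2 + A)²)
(-120 + 73)*o(-5, -7) = (-120 + 73)*(2 - 7)² = -47*(-5)² = -47*25 = -1175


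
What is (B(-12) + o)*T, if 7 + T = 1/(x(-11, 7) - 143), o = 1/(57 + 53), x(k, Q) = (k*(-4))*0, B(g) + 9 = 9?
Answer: -501/7865 ≈ -0.063700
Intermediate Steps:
B(g) = 0 (B(g) = -9 + 9 = 0)
x(k, Q) = 0 (x(k, Q) = -4*k*0 = 0)
o = 1/110 ≈ 0.0090909
T = -1002/143 (T = -7 + 1/(0 - 143) = -7 + 1/(-143) = -7 - 1/143 = -1002/143 ≈ -7.0070)
(B(-12) + o)*T = (0 + 1/110)*(-1002/143) = (1/110)*(-1002/143) = -501/7865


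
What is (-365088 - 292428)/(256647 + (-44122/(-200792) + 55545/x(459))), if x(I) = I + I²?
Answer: -2524958094852/985564061177 ≈ -2.5619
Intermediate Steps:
(-365088 - 292428)/(256647 + (-44122/(-200792) + 55545/x(459))) = (-365088 - 292428)/(256647 + (-44122/(-200792) + 55545/((459*(1 + 459))))) = -657516/(256647 + (-44122*(-1/200792) + 55545/((459*460)))) = -657516/(256647 + (22061/100396 + 55545/211140)) = -657516/(256647 + (22061/100396 + 55545*(1/211140))) = -657516/(256647 + (22061/100396 + 161/612)) = -657516/(256647 + 1854068/3840147) = -657516/985564061177/3840147 = -657516*3840147/985564061177 = -2524958094852/985564061177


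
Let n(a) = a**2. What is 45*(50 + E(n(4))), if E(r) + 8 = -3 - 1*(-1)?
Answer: 1800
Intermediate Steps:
E(r) = -10 (E(r) = -8 + (-3 - 1*(-1)) = -8 + (-3 + 1) = -8 - 2 = -10)
45*(50 + E(n(4))) = 45*(50 - 10) = 45*40 = 1800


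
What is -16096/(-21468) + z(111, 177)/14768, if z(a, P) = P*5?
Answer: 64176227/79259856 ≈ 0.80969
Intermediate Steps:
z(a, P) = 5*P
-16096/(-21468) + z(111, 177)/14768 = -16096/(-21468) + (5*177)/14768 = -16096*(-1/21468) + 885*(1/14768) = 4024/5367 + 885/14768 = 64176227/79259856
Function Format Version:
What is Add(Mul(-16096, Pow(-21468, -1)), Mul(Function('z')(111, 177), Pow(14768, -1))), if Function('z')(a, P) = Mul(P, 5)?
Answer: Rational(64176227, 79259856) ≈ 0.80969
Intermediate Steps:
Function('z')(a, P) = Mul(5, P)
Add(Mul(-16096, Pow(-21468, -1)), Mul(Function('z')(111, 177), Pow(14768, -1))) = Add(Mul(-16096, Pow(-21468, -1)), Mul(Mul(5, 177), Pow(14768, -1))) = Add(Mul(-16096, Rational(-1, 21468)), Mul(885, Rational(1, 14768))) = Add(Rational(4024, 5367), Rational(885, 14768)) = Rational(64176227, 79259856)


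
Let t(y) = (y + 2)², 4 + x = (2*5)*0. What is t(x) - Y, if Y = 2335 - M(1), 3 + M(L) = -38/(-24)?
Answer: -27989/12 ≈ -2332.4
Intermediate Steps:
M(L) = -17/12 (M(L) = -3 - 38/(-24) = -3 - 38*(-1/24) = -3 + 19/12 = -17/12)
x = -4 (x = -4 + (2*5)*0 = -4 + 10*0 = -4 + 0 = -4)
Y = 28037/12 (Y = 2335 - 1*(-17/12) = 2335 + 17/12 = 28037/12 ≈ 2336.4)
t(y) = (2 + y)²
t(x) - Y = (2 - 4)² - 1*28037/12 = (-2)² - 28037/12 = 4 - 28037/12 = -27989/12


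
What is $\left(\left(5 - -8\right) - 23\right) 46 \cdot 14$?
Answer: $-6440$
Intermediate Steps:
$\left(\left(5 - -8\right) - 23\right) 46 \cdot 14 = \left(\left(5 + 8\right) - 23\right) 46 \cdot 14 = \left(13 - 23\right) 46 \cdot 14 = \left(-10\right) 46 \cdot 14 = \left(-460\right) 14 = -6440$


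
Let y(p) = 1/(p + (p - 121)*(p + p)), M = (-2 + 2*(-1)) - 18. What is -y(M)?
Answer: -1/6270 ≈ -0.00015949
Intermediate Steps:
M = -22 (M = (-2 - 2) - 18 = -4 - 18 = -22)
y(p) = 1/(p + 2*p*(-121 + p)) (y(p) = 1/(p + (-121 + p)*(2*p)) = 1/(p + 2*p*(-121 + p)))
-y(M) = -1/((-22)*(-241 + 2*(-22))) = -(-1)/(22*(-241 - 44)) = -(-1)/(22*(-285)) = -(-1)*(-1)/(22*285) = -1*1/6270 = -1/6270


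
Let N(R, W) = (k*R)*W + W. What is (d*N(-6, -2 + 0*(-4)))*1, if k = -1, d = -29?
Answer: 406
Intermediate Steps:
N(R, W) = W - R*W (N(R, W) = (-R)*W + W = -R*W + W = W - R*W)
(d*N(-6, -2 + 0*(-4)))*1 = -29*(-2 + 0*(-4))*(1 - 1*(-6))*1 = -29*(-2 + 0)*(1 + 6)*1 = -(-58)*7*1 = -29*(-14)*1 = 406*1 = 406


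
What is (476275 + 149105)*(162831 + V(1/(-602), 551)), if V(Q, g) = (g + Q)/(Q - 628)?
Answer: 12832603245654360/126019 ≈ 1.0183e+11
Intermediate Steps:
V(Q, g) = (Q + g)/(-628 + Q)
(476275 + 149105)*(162831 + V(1/(-602), 551)) = (476275 + 149105)*(162831 + (1/(-602) + 551)/(-628 + 1/(-602))) = 625380*(162831 + (-1/602 + 551)/(-628 - 1/602)) = 625380*(162831 + (331701/602)/(-378057/602)) = 625380*(162831 - 602/378057*331701/602) = 625380*(162831 - 110567/126019) = 625380*(20519689222/126019) = 12832603245654360/126019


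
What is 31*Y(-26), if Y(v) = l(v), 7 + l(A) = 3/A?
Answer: -5735/26 ≈ -220.58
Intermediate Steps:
l(A) = -7 + 3/A
Y(v) = -7 + 3/v
31*Y(-26) = 31*(-7 + 3/(-26)) = 31*(-7 + 3*(-1/26)) = 31*(-7 - 3/26) = 31*(-185/26) = -5735/26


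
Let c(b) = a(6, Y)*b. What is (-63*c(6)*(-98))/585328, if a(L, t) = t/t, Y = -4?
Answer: 9261/146332 ≈ 0.063288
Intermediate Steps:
a(L, t) = 1
c(b) = b (c(b) = 1*b = b)
(-63*c(6)*(-98))/585328 = (-63*6*(-98))/585328 = -378*(-98)*(1/585328) = 37044*(1/585328) = 9261/146332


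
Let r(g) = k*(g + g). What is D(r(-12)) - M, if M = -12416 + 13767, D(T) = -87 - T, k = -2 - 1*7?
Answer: -1654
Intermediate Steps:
k = -9 (k = -2 - 7 = -9)
r(g) = -18*g (r(g) = -9*(g + g) = -18*g)
M = 1351
D(r(-12)) - M = (-87 - (-18)*(-12)) - 1*1351 = (-87 - 1*216) - 1351 = (-87 - 216) - 1351 = -303 - 1351 = -1654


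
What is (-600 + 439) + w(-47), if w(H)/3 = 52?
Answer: -5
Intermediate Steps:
w(H) = 156 (w(H) = 3*52 = 156)
(-600 + 439) + w(-47) = (-600 + 439) + 156 = -161 + 156 = -5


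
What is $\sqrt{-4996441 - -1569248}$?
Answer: $i \sqrt{3427193} \approx 1851.3 i$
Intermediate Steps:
$\sqrt{-4996441 - -1569248} = \sqrt{-4996441 + 1569248} = \sqrt{-3427193} = i \sqrt{3427193}$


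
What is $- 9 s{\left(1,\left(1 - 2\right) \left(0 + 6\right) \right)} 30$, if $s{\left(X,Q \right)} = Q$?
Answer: $1620$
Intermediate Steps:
$- 9 s{\left(1,\left(1 - 2\right) \left(0 + 6\right) \right)} 30 = - 9 \left(1 - 2\right) \left(0 + 6\right) 30 = - 9 \left(\left(-1\right) 6\right) 30 = \left(-9\right) \left(-6\right) 30 = 54 \cdot 30 = 1620$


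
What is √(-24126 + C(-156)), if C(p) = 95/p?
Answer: I*√146786289/78 ≈ 155.33*I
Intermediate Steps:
√(-24126 + C(-156)) = √(-24126 + 95/(-156)) = √(-24126 + 95*(-1/156)) = √(-24126 - 95/156) = √(-3763751/156) = I*√146786289/78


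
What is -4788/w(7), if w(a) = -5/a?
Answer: 33516/5 ≈ 6703.2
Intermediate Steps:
-4788/w(7) = -4788/((-5/7)) = -4788/((-5*⅐)) = -4788/(-5/7) = -4788*(-7)/5 = -171*(-196/5) = 33516/5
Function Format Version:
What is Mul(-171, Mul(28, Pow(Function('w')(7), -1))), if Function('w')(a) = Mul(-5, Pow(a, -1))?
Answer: Rational(33516, 5) ≈ 6703.2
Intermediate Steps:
Mul(-171, Mul(28, Pow(Function('w')(7), -1))) = Mul(-171, Mul(28, Pow(Mul(-5, Pow(7, -1)), -1))) = Mul(-171, Mul(28, Pow(Mul(-5, Rational(1, 7)), -1))) = Mul(-171, Mul(28, Pow(Rational(-5, 7), -1))) = Mul(-171, Mul(28, Rational(-7, 5))) = Mul(-171, Rational(-196, 5)) = Rational(33516, 5)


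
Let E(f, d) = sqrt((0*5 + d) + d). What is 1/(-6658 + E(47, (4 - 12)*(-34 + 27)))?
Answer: -3329/22164426 - sqrt(7)/11082213 ≈ -0.00015043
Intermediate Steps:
E(f, d) = sqrt(2)*sqrt(d) (E(f, d) = sqrt((0 + d) + d) = sqrt(d + d) = sqrt(2*d) = sqrt(2)*sqrt(d))
1/(-6658 + E(47, (4 - 12)*(-34 + 27))) = 1/(-6658 + sqrt(2)*sqrt((4 - 12)*(-34 + 27))) = 1/(-6658 + sqrt(2)*sqrt(-8*(-7))) = 1/(-6658 + sqrt(2)*sqrt(56)) = 1/(-6658 + sqrt(2)*(2*sqrt(14))) = 1/(-6658 + 4*sqrt(7))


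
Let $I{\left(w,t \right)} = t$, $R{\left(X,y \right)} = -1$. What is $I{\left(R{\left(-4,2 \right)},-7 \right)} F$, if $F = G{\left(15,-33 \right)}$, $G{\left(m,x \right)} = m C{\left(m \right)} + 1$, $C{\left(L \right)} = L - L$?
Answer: $-7$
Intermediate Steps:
$C{\left(L \right)} = 0$
$G{\left(m,x \right)} = 1$ ($G{\left(m,x \right)} = m 0 + 1 = 0 + 1 = 1$)
$F = 1$
$I{\left(R{\left(-4,2 \right)},-7 \right)} F = \left(-7\right) 1 = -7$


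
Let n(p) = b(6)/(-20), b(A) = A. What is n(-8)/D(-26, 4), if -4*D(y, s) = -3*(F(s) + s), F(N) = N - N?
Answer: -⅒ ≈ -0.10000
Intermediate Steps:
F(N) = 0
D(y, s) = 3*s/4 (D(y, s) = -(-3)*(0 + s)/4 = -(-3)*s/4 = 3*s/4)
n(p) = -3/10 (n(p) = 6/(-20) = 6*(-1/20) = -3/10)
n(-8)/D(-26, 4) = -3/(10*((¾)*4)) = -3/10/3 = -3/10*⅓ = -⅒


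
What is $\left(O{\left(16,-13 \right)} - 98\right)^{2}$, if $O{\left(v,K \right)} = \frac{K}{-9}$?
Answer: $\frac{755161}{81} \approx 9323.0$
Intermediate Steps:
$O{\left(v,K \right)} = - \frac{K}{9}$ ($O{\left(v,K \right)} = K \left(- \frac{1}{9}\right) = - \frac{K}{9}$)
$\left(O{\left(16,-13 \right)} - 98\right)^{2} = \left(\left(- \frac{1}{9}\right) \left(-13\right) - 98\right)^{2} = \left(\frac{13}{9} - 98\right)^{2} = \left(- \frac{869}{9}\right)^{2} = \frac{755161}{81}$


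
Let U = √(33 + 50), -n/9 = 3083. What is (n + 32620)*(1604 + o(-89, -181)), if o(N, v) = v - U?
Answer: 6934279 - 4873*√83 ≈ 6.8899e+6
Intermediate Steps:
n = -27747 (n = -9*3083 = -27747)
U = √83 ≈ 9.1104
o(N, v) = v - √83
(n + 32620)*(1604 + o(-89, -181)) = (-27747 + 32620)*(1604 + (-181 - √83)) = 4873*(1423 - √83) = 6934279 - 4873*√83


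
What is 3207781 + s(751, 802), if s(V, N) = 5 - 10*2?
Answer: 3207766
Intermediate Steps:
s(V, N) = -15 (s(V, N) = 5 - 20 = -15)
3207781 + s(751, 802) = 3207781 - 15 = 3207766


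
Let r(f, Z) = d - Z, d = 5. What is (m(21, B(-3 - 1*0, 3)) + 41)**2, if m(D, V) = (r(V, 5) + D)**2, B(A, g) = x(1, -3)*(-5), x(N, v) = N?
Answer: 232324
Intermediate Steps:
r(f, Z) = 5 - Z
B(A, g) = -5 (B(A, g) = 1*(-5) = -5)
m(D, V) = D**2 (m(D, V) = ((5 - 1*5) + D)**2 = ((5 - 5) + D)**2 = (0 + D)**2 = D**2)
(m(21, B(-3 - 1*0, 3)) + 41)**2 = (21**2 + 41)**2 = (441 + 41)**2 = 482**2 = 232324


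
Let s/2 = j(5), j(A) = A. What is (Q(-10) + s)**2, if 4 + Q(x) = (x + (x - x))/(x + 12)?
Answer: 1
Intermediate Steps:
Q(x) = -4 + x/(12 + x) (Q(x) = -4 + (x + (x - x))/(x + 12) = -4 + (x + 0)/(12 + x) = -4 + x/(12 + x))
s = 10 (s = 2*5 = 10)
(Q(-10) + s)**2 = (3*(-16 - 1*(-10))/(12 - 10) + 10)**2 = (3*(-16 + 10)/2 + 10)**2 = (3*(1/2)*(-6) + 10)**2 = (-9 + 10)**2 = 1**2 = 1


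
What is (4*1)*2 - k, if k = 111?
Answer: -103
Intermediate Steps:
(4*1)*2 - k = (4*1)*2 - 1*111 = 4*2 - 111 = 8 - 111 = -103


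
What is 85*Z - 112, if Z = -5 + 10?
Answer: 313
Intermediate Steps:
Z = 5
85*Z - 112 = 85*5 - 112 = 425 - 112 = 313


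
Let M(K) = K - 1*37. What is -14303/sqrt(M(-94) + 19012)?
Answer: -14303*sqrt(18881)/18881 ≈ -104.09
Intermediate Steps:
M(K) = -37 + K (M(K) = K - 37 = -37 + K)
-14303/sqrt(M(-94) + 19012) = -14303/sqrt((-37 - 94) + 19012) = -14303/sqrt(-131 + 19012) = -14303*sqrt(18881)/18881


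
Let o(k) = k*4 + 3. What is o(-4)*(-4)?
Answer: 52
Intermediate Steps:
o(k) = 3 + 4*k (o(k) = 4*k + 3 = 3 + 4*k)
o(-4)*(-4) = (3 + 4*(-4))*(-4) = (3 - 16)*(-4) = -13*(-4) = 52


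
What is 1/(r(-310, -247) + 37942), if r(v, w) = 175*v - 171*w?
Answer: 1/25929 ≈ 3.8567e-5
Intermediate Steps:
r(v, w) = -171*w + 175*v
1/(r(-310, -247) + 37942) = 1/((-171*(-247) + 175*(-310)) + 37942) = 1/((42237 - 54250) + 37942) = 1/(-12013 + 37942) = 1/25929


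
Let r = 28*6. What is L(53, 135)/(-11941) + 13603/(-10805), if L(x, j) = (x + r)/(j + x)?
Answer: -30539871429/24256230940 ≈ -1.2591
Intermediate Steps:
r = 168
L(x, j) = (168 + x)/(j + x) (L(x, j) = (x + 168)/(j + x) = (168 + x)/(j + x))
L(53, 135)/(-11941) + 13603/(-10805) = ((168 + 53)/(135 + 53))/(-11941) + 13603/(-10805) = (221/188)*(-1/11941) + 13603*(-1/10805) = ((1/188)*221)*(-1/11941) - 13603/10805 = (221/188)*(-1/11941) - 13603/10805 = -221/2244908 - 13603/10805 = -30539871429/24256230940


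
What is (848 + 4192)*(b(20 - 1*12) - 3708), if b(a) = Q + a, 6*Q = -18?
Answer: -18663120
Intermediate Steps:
Q = -3 (Q = (⅙)*(-18) = -3)
b(a) = -3 + a
(848 + 4192)*(b(20 - 1*12) - 3708) = (848 + 4192)*((-3 + (20 - 1*12)) - 3708) = 5040*((-3 + (20 - 12)) - 3708) = 5040*((-3 + 8) - 3708) = 5040*(5 - 3708) = 5040*(-3703) = -18663120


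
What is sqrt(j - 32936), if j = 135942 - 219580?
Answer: I*sqrt(116574) ≈ 341.43*I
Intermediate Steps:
j = -83638
sqrt(j - 32936) = sqrt(-83638 - 32936) = sqrt(-116574) = I*sqrt(116574)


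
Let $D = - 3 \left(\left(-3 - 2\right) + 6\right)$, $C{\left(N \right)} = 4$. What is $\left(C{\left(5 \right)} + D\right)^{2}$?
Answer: $1$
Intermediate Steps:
$D = -3$ ($D = - 3 \left(\left(-3 - 2\right) + 6\right) = - 3 \left(-5 + 6\right) = \left(-3\right) 1 = -3$)
$\left(C{\left(5 \right)} + D\right)^{2} = \left(4 - 3\right)^{2} = 1^{2} = 1$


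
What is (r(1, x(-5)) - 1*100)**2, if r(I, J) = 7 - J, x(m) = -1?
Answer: 8464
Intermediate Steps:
(r(1, x(-5)) - 1*100)**2 = ((7 - 1*(-1)) - 1*100)**2 = ((7 + 1) - 100)**2 = (8 - 100)**2 = (-92)**2 = 8464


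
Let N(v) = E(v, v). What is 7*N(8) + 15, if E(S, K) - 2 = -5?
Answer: -6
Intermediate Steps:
E(S, K) = -3 (E(S, K) = 2 - 5 = -3)
N(v) = -3
7*N(8) + 15 = 7*(-3) + 15 = -21 + 15 = -6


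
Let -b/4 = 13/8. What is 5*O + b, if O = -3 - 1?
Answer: -53/2 ≈ -26.500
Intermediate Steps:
O = -4
b = -13/2 (b = -52/8 = -4*13/8 = -13/2 ≈ -6.5000)
5*O + b = 5*(-4) - 13/2 = -20 - 13/2 = -53/2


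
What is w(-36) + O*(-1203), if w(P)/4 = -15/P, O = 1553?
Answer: -5604772/3 ≈ -1.8683e+6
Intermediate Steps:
w(P) = -60/P (w(P) = 4*(-15/P) = -60/P)
w(-36) + O*(-1203) = -60/(-36) + 1553*(-1203) = -60*(-1/36) - 1868259 = 5/3 - 1868259 = -5604772/3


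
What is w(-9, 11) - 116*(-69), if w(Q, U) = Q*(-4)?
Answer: 8040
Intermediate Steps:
w(Q, U) = -4*Q
w(-9, 11) - 116*(-69) = -4*(-9) - 116*(-69) = 36 + 8004 = 8040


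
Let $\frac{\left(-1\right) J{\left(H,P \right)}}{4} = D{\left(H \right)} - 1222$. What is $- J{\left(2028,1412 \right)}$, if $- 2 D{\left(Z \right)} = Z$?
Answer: $-8944$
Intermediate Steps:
$D{\left(Z \right)} = - \frac{Z}{2}$
$J{\left(H,P \right)} = 4888 + 2 H$ ($J{\left(H,P \right)} = - 4 \left(- \frac{H}{2} - 1222\right) = - 4 \left(-1222 - \frac{H}{2}\right) = 4888 + 2 H$)
$- J{\left(2028,1412 \right)} = - (4888 + 2 \cdot 2028) = - (4888 + 4056) = \left(-1\right) 8944 = -8944$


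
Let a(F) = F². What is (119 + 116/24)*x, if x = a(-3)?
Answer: 2229/2 ≈ 1114.5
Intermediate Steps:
x = 9 (x = (-3)² = 9)
(119 + 116/24)*x = (119 + 116/24)*9 = (119 + 116*(1/24))*9 = (119 + 29/6)*9 = (743/6)*9 = 2229/2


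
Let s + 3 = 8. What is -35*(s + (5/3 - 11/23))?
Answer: -14945/69 ≈ -216.59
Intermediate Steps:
s = 5 (s = -3 + 8 = 5)
-35*(s + (5/3 - 11/23)) = -35*(5 + (5/3 - 11/23)) = -35*(5 + 82/69) = -35*427/69 = -14945/69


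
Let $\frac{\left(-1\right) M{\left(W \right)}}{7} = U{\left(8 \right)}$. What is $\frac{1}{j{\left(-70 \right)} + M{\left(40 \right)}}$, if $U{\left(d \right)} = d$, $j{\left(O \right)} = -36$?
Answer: $- \frac{1}{92} \approx -0.01087$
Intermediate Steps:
$M{\left(W \right)} = -56$ ($M{\left(W \right)} = \left(-7\right) 8 = -56$)
$\frac{1}{j{\left(-70 \right)} + M{\left(40 \right)}} = \frac{1}{-36 - 56} = \frac{1}{-92} = - \frac{1}{92}$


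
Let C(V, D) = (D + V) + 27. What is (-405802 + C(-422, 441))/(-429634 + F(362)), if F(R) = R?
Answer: 101439/107318 ≈ 0.94522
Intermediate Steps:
C(V, D) = 27 + D + V
(-405802 + C(-422, 441))/(-429634 + F(362)) = (-405802 + (27 + 441 - 422))/(-429634 + 362) = (-405802 + 46)/(-429272) = -405756*(-1/429272) = 101439/107318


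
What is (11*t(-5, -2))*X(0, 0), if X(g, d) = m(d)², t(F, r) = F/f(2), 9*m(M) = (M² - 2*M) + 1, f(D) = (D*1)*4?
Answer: -55/648 ≈ -0.084877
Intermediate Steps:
f(D) = 4*D (f(D) = D*4 = 4*D)
m(M) = ⅑ - 2*M/9 + M²/9 (m(M) = ((M² - 2*M) + 1)/9 = (1 + M² - 2*M)/9 = ⅑ - 2*M/9 + M²/9)
t(F, r) = F/8 (t(F, r) = F/((4*2)) = F/8)
X(g, d) = (⅑ - 2*d/9 + d²/9)²
(11*t(-5, -2))*X(0, 0) = (11*((⅛)*(-5)))*((1 + 0² - 2*0)²/81) = (11*(-5/8))*((1 + 0 + 0)²/81) = -55*1²/648 = -55/648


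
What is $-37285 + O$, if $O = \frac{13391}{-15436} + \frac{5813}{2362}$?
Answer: $- \frac{679673368097}{18229916} \approx -37283.0$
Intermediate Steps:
$O = \frac{29049963}{18229916}$ ($O = 13391 \left(- \frac{1}{15436}\right) + 5813 \cdot \frac{1}{2362} = - \frac{13391}{15436} + \frac{5813}{2362} = \frac{29049963}{18229916} \approx 1.5935$)
$-37285 + O = -37285 + \frac{29049963}{18229916} = - \frac{679673368097}{18229916}$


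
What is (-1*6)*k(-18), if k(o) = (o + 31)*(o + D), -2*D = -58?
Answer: -858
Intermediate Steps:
D = 29 (D = -½*(-58) = 29)
k(o) = (29 + o)*(31 + o) (k(o) = (o + 31)*(o + 29) = (31 + o)*(29 + o) = (29 + o)*(31 + o))
(-1*6)*k(-18) = (-1*6)*(899 + (-18)² + 60*(-18)) = -6*(899 + 324 - 1080) = -6*143 = -858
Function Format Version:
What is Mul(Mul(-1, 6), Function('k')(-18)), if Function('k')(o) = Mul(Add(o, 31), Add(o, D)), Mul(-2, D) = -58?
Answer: -858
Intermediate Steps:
D = 29 (D = Mul(Rational(-1, 2), -58) = 29)
Function('k')(o) = Mul(Add(29, o), Add(31, o)) (Function('k')(o) = Mul(Add(o, 31), Add(o, 29)) = Mul(Add(31, o), Add(29, o)) = Mul(Add(29, o), Add(31, o)))
Mul(Mul(-1, 6), Function('k')(-18)) = Mul(Mul(-1, 6), Add(899, Pow(-18, 2), Mul(60, -18))) = Mul(-6, Add(899, 324, -1080)) = Mul(-6, 143) = -858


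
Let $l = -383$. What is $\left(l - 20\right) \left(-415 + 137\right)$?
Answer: $112034$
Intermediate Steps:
$\left(l - 20\right) \left(-415 + 137\right) = \left(-383 - 20\right) \left(-415 + 137\right) = \left(-403\right) \left(-278\right) = 112034$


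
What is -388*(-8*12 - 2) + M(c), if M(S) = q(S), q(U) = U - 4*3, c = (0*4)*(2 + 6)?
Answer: 38012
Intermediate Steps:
c = 0 (c = 0*8 = 0)
q(U) = -12 + U (q(U) = U - 12 = -12 + U)
M(S) = -12 + S
-388*(-8*12 - 2) + M(c) = -388*(-8*12 - 2) + (-12 + 0) = -388*(-96 - 2) - 12 = -388*(-98) - 12 = 38024 - 12 = 38012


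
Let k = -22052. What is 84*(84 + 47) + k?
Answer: -11048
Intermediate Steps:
84*(84 + 47) + k = 84*(84 + 47) - 22052 = 84*131 - 22052 = 11004 - 22052 = -11048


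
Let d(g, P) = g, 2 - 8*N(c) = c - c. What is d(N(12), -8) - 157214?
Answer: -628855/4 ≈ -1.5721e+5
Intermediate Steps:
N(c) = ¼ (N(c) = ¼ - (c - c)/8 = ¼ - ⅛*0 = ¼ + 0 = ¼)
d(N(12), -8) - 157214 = ¼ - 157214 = -628855/4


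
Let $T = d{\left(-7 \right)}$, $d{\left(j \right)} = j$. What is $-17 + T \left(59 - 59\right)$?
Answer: $-17$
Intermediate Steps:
$T = -7$
$-17 + T \left(59 - 59\right) = -17 - 7 \left(59 - 59\right) = -17 - 0 = -17 + 0 = -17$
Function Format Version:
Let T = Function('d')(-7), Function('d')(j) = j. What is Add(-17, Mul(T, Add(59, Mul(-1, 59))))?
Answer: -17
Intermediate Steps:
T = -7
Add(-17, Mul(T, Add(59, Mul(-1, 59)))) = Add(-17, Mul(-7, Add(59, Mul(-1, 59)))) = Add(-17, Mul(-7, Add(59, -59))) = Add(-17, Mul(-7, 0)) = Add(-17, 0) = -17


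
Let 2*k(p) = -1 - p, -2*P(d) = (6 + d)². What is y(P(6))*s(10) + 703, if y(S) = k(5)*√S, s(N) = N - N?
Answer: 703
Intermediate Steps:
P(d) = -(6 + d)²/2
k(p) = -½ - p/2 (k(p) = (-1 - p)/2 = -½ - p/2)
s(N) = 0
y(S) = -3*√S (y(S) = (-½ - ½*5)*√S = (-½ - 5/2)*√S = -3*√S)
y(P(6))*s(10) + 703 = -3*6*I*√2*0 + 703 = -18*I*√2*0 + 703 = 0 + 703 = 703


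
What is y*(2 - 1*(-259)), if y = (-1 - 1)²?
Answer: 1044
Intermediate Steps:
y = 4 (y = (-2)² = 4)
y*(2 - 1*(-259)) = 4*(2 - 1*(-259)) = 4*(2 + 259) = 4*261 = 1044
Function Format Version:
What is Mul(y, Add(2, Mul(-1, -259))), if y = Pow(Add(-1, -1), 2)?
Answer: 1044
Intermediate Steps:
y = 4 (y = Pow(-2, 2) = 4)
Mul(y, Add(2, Mul(-1, -259))) = Mul(4, Add(2, Mul(-1, -259))) = Mul(4, Add(2, 259)) = Mul(4, 261) = 1044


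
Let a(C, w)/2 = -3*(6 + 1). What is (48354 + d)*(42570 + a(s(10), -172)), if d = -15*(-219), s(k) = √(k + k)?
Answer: 2196103392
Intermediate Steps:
s(k) = √2*√k (s(k) = √(2*k) = √2*√k)
a(C, w) = -42 (a(C, w) = 2*(-3*(6 + 1)) = 2*(-3*7) = 2*(-21) = -42)
d = 3285
(48354 + d)*(42570 + a(s(10), -172)) = (48354 + 3285)*(42570 - 42) = 51639*42528 = 2196103392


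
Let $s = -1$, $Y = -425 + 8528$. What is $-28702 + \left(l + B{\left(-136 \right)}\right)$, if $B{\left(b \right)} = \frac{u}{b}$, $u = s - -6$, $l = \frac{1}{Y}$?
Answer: $- \frac{31629873995}{1102008} \approx -28702.0$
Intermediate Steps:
$Y = 8103$
$l = \frac{1}{8103} \approx 0.00012341$
$u = 5$ ($u = -1 - -6 = -1 + 6 = 5$)
$B{\left(b \right)} = \frac{5}{b}$
$-28702 + \left(l + B{\left(-136 \right)}\right) = -28702 + \left(\frac{1}{8103} + \frac{5}{-136}\right) = -28702 + \left(\frac{1}{8103} + 5 \left(- \frac{1}{136}\right)\right) = -28702 + \left(\frac{1}{8103} - \frac{5}{136}\right) = -28702 - \frac{40379}{1102008} = - \frac{31629873995}{1102008}$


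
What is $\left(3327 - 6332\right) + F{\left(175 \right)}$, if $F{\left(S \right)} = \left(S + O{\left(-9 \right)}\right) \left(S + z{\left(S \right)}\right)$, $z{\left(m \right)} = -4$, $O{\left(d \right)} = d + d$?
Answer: $23842$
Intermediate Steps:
$O{\left(d \right)} = 2 d$
$F{\left(S \right)} = \left(-18 + S\right) \left(-4 + S\right)$ ($F{\left(S \right)} = \left(S + 2 \left(-9\right)\right) \left(S - 4\right) = \left(S - 18\right) \left(-4 + S\right) = \left(-18 + S\right) \left(-4 + S\right)$)
$\left(3327 - 6332\right) + F{\left(175 \right)} = \left(3327 - 6332\right) + \left(72 + 175^{2} - 3850\right) = -3005 + \left(72 + 30625 - 3850\right) = -3005 + 26847 = 23842$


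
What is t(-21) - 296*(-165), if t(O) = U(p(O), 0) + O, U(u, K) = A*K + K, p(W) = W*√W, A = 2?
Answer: 48819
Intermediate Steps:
p(W) = W^(3/2)
U(u, K) = 3*K (U(u, K) = 2*K + K = 3*K)
t(O) = O (t(O) = 3*0 + O = 0 + O = O)
t(-21) - 296*(-165) = -21 - 296*(-165) = -21 + 48840 = 48819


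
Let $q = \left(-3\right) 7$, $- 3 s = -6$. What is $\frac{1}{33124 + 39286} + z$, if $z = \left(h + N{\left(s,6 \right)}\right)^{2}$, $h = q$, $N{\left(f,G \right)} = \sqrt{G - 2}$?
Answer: $\frac{26140011}{72410} \approx 361.0$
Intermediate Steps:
$s = 2$ ($s = \left(- \frac{1}{3}\right) \left(-6\right) = 2$)
$N{\left(f,G \right)} = \sqrt{-2 + G}$
$q = -21$
$h = -21$
$z = 361$ ($z = \left(-21 + \sqrt{-2 + 6}\right)^{2} = \left(-21 + \sqrt{4}\right)^{2} = \left(-21 + 2\right)^{2} = \left(-19\right)^{2} = 361$)
$\frac{1}{33124 + 39286} + z = \frac{1}{33124 + 39286} + 361 = \frac{1}{72410} + 361 = \frac{26140011}{72410}$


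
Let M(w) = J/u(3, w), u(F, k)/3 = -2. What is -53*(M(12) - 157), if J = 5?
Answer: 50191/6 ≈ 8365.2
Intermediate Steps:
u(F, k) = -6 (u(F, k) = 3*(-2) = -6)
M(w) = -⅚ (M(w) = 5/(-6) = 5*(-⅙) = -⅚)
-53*(M(12) - 157) = -53*(-⅚ - 157) = -53*(-947/6) = 50191/6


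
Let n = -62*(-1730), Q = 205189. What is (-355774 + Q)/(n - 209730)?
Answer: 30117/20494 ≈ 1.4696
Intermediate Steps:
n = 107260
(-355774 + Q)/(n - 209730) = (-355774 + 205189)/(107260 - 209730) = -150585/(-102470) = -150585*(-1/102470) = 30117/20494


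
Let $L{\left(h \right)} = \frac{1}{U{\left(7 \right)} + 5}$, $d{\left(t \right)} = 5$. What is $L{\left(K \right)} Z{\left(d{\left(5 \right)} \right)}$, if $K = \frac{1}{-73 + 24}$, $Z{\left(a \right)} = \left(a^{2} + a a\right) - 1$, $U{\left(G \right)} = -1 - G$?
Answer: $- \frac{49}{3} \approx -16.333$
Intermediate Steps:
$Z{\left(a \right)} = -1 + 2 a^{2}$ ($Z{\left(a \right)} = \left(a^{2} + a^{2}\right) - 1 = 2 a^{2} - 1 = -1 + 2 a^{2}$)
$K = - \frac{1}{49}$ ($K = \frac{1}{-49} = - \frac{1}{49} \approx -0.020408$)
$L{\left(h \right)} = - \frac{1}{3}$ ($L{\left(h \right)} = \frac{1}{\left(-1 - 7\right) + 5} = \frac{1}{-8 + 5} = \frac{1}{-3} = - \frac{1}{3}$)
$L{\left(K \right)} Z{\left(d{\left(5 \right)} \right)} = - \frac{-1 + 2 \cdot 5^{2}}{3} = - \frac{-1 + 2 \cdot 25}{3} = - \frac{-1 + 50}{3} = \left(- \frac{1}{3}\right) 49 = - \frac{49}{3}$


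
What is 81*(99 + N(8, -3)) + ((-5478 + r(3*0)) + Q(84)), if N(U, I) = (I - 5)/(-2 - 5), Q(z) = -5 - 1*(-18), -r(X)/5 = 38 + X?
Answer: 17196/7 ≈ 2456.6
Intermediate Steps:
r(X) = -190 - 5*X (r(X) = -5*(38 + X) = -190 - 5*X)
Q(z) = 13 (Q(z) = -5 + 18 = 13)
N(U, I) = 5/7 - I/7 (N(U, I) = (-5 + I)/(-7) = (-5 + I)*(-⅐) = 5/7 - I/7)
81*(99 + N(8, -3)) + ((-5478 + r(3*0)) + Q(84)) = 81*(99 + (5/7 - ⅐*(-3))) + ((-5478 + (-190 - 15*0)) + 13) = 81*(99 + (5/7 + 3/7)) + ((-5478 + (-190 - 5*0)) + 13) = 81*(99 + 8/7) + ((-5478 + (-190 + 0)) + 13) = 81*(701/7) + ((-5478 - 190) + 13) = 56781/7 + (-5668 + 13) = 56781/7 - 5655 = 17196/7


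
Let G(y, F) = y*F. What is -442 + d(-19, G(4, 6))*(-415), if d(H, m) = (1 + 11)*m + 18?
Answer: -127432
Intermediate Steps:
G(y, F) = F*y
d(H, m) = 18 + 12*m (d(H, m) = 12*m + 18 = 18 + 12*m)
-442 + d(-19, G(4, 6))*(-415) = -442 + (18 + 12*(6*4))*(-415) = -442 + (18 + 12*24)*(-415) = -442 + (18 + 288)*(-415) = -442 + 306*(-415) = -442 - 126990 = -127432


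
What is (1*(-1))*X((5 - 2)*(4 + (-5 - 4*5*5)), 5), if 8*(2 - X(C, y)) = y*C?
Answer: -1531/8 ≈ -191.38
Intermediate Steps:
X(C, y) = 2 - C*y/8 (X(C, y) = 2 - y*C/8 = 2 - C*y/8)
(1*(-1))*X((5 - 2)*(4 + (-5 - 4*5*5)), 5) = (1*(-1))*(2 - ⅛*(5 - 2)*(4 + (-5 - 4*5*5))*5) = -(2 - ⅛*3*(4 + (-5 - 20*5))*5) = -(2 - ⅛*3*(4 + (-5 - 100))*5) = -(2 - ⅛*3*(4 - 105)*5) = -(2 - ⅛*3*(-101)*5) = -(2 - ⅛*(-303)*5) = -(2 + 1515/8) = -1*1531/8 = -1531/8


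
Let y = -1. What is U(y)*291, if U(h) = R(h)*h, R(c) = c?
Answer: 291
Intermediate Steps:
U(h) = h² (U(h) = h*h = h²)
U(y)*291 = (-1)²*291 = 1*291 = 291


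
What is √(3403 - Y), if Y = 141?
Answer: √3262 ≈ 57.114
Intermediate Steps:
√(3403 - Y) = √(3403 - 1*141) = √(3403 - 141) = √3262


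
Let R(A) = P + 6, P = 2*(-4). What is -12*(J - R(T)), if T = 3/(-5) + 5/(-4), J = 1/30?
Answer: -122/5 ≈ -24.400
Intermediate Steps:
J = 1/30 ≈ 0.033333
P = -8
T = -37/20 (T = 3*(-⅕) + 5*(-¼) = -⅗ - 5/4 = -37/20 ≈ -1.8500)
R(A) = -2 (R(A) = -8 + 6 = -2)
-12*(J - R(T)) = -12*(1/30 - 1*(-2)) = -12*(1/30 + 2) = -12*61/30 = -122/5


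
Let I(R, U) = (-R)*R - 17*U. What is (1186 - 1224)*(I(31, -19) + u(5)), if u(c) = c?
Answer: 24054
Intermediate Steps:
I(R, U) = -R**2 - 17*U
(1186 - 1224)*(I(31, -19) + u(5)) = (1186 - 1224)*((-1*31**2 - 17*(-19)) + 5) = -38*((-1*961 + 323) + 5) = -38*((-961 + 323) + 5) = -38*(-638 + 5) = -38*(-633) = 24054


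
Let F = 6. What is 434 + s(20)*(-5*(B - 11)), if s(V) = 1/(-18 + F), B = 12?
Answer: 5213/12 ≈ 434.42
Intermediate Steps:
s(V) = -1/12 (s(V) = 1/(-18 + 6) = 1/(-12) = -1/12)
434 + s(20)*(-5*(B - 11)) = 434 - (-5)*(12 - 11)/12 = 434 - (-5)/12 = 434 - 1/12*(-5) = 434 + 5/12 = 5213/12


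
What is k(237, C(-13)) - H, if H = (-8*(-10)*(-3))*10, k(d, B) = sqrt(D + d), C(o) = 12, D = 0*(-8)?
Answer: 2400 + sqrt(237) ≈ 2415.4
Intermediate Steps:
D = 0
k(d, B) = sqrt(d) (k(d, B) = sqrt(0 + d) = sqrt(d))
H = -2400 (H = (80*(-3))*10 = -240*10 = -2400)
k(237, C(-13)) - H = sqrt(237) - 1*(-2400) = sqrt(237) + 2400 = 2400 + sqrt(237)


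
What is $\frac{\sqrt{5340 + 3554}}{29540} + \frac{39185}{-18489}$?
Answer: $- \frac{39185}{18489} + \frac{\sqrt{8894}}{29540} \approx -2.1162$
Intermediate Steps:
$\frac{\sqrt{5340 + 3554}}{29540} + \frac{39185}{-18489} = \sqrt{8894} \cdot \frac{1}{29540} + 39185 \left(- \frac{1}{18489}\right) = \frac{\sqrt{8894}}{29540} - \frac{39185}{18489} = - \frac{39185}{18489} + \frac{\sqrt{8894}}{29540}$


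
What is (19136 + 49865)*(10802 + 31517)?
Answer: 2920053319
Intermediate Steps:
(19136 + 49865)*(10802 + 31517) = 69001*42319 = 2920053319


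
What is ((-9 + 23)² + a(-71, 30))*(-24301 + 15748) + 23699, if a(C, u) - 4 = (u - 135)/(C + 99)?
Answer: -6619309/4 ≈ -1.6548e+6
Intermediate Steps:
a(C, u) = 4 + (-135 + u)/(99 + C) (a(C, u) = 4 + (u - 135)/(C + 99) = 4 + (-135 + u)/(99 + C))
((-9 + 23)² + a(-71, 30))*(-24301 + 15748) + 23699 = ((-9 + 23)² + (261 + 30 + 4*(-71))/(99 - 71))*(-24301 + 15748) + 23699 = (14² + (261 + 30 - 284)/28)*(-8553) + 23699 = (196 + (1/28)*7)*(-8553) + 23699 = (196 + ¼)*(-8553) + 23699 = (785/4)*(-8553) + 23699 = -6714105/4 + 23699 = -6619309/4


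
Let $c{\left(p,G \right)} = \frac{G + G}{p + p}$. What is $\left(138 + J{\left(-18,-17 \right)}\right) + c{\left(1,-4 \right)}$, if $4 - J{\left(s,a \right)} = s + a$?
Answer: $173$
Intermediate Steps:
$J{\left(s,a \right)} = 4 - a - s$ ($J{\left(s,a \right)} = 4 - \left(s + a\right) = 4 - \left(a + s\right) = 4 - a - s$)
$c{\left(p,G \right)} = \frac{G}{p}$ ($c{\left(p,G \right)} = \frac{2 G}{2 p} = 2 G \frac{1}{2 p} = \frac{G}{p}$)
$\left(138 + J{\left(-18,-17 \right)}\right) + c{\left(1,-4 \right)} = \left(138 - -39\right) - \frac{4}{1} = \left(138 + \left(4 + 17 + 18\right)\right) - 4 = \left(138 + 39\right) - 4 = 177 - 4 = 173$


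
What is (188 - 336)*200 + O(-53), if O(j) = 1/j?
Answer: -1568801/53 ≈ -29600.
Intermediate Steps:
(188 - 336)*200 + O(-53) = (188 - 336)*200 + 1/(-53) = -148*200 - 1/53 = -29600 - 1/53 = -1568801/53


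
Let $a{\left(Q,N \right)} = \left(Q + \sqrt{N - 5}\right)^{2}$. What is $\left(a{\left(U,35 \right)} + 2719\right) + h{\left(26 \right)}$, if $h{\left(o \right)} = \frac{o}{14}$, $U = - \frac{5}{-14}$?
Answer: $\frac{539193}{196} + \frac{5 \sqrt{30}}{7} \approx 2754.9$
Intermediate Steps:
$U = \frac{5}{14}$ ($U = \left(-5\right) \left(- \frac{1}{14}\right) = \frac{5}{14} \approx 0.35714$)
$h{\left(o \right)} = \frac{o}{14}$ ($h{\left(o \right)} = o \frac{1}{14} = \frac{o}{14}$)
$a{\left(Q,N \right)} = \left(Q + \sqrt{-5 + N}\right)^{2}$
$\left(a{\left(U,35 \right)} + 2719\right) + h{\left(26 \right)} = \left(\left(\frac{5}{14} + \sqrt{-5 + 35}\right)^{2} + 2719\right) + \frac{1}{14} \cdot 26 = \left(\left(\frac{5}{14} + \sqrt{30}\right)^{2} + 2719\right) + \frac{13}{7} = \left(2719 + \left(\frac{5}{14} + \sqrt{30}\right)^{2}\right) + \frac{13}{7} = \frac{19046}{7} + \left(\frac{5}{14} + \sqrt{30}\right)^{2}$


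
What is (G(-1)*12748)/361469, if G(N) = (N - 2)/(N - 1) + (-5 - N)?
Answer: -31870/361469 ≈ -0.088168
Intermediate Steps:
G(N) = -5 - N + (-2 + N)/(-1 + N) (G(N) = (-2 + N)/(-1 + N) + (-5 - N) = -5 - N + (-2 + N)/(-1 + N))
(G(-1)*12748)/361469 = (((3 - 1*(-1)**2 - 3*(-1))/(-1 - 1))*12748)/361469 = (((3 - 1*1 + 3)/(-2))*12748)*(1/361469) = (-(3 - 1 + 3)/2*12748)*(1/361469) = (-1/2*5*12748)*(1/361469) = -5/2*12748*(1/361469) = -31870*1/361469 = -31870/361469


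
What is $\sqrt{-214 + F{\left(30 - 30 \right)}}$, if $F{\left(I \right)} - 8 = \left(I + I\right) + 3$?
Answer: $i \sqrt{203} \approx 14.248 i$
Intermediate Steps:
$F{\left(I \right)} = 11 + 2 I$ ($F{\left(I \right)} = 8 + \left(\left(I + I\right) + 3\right) = 8 + \left(2 I + 3\right) = 8 + \left(3 + 2 I\right) = 11 + 2 I$)
$\sqrt{-214 + F{\left(30 - 30 \right)}} = \sqrt{-214 + \left(11 + 2 \left(30 - 30\right)\right)} = \sqrt{-214 + \left(11 + 2 \cdot 0\right)} = \sqrt{-214 + \left(11 + 0\right)} = \sqrt{-214 + 11} = \sqrt{-203} = i \sqrt{203}$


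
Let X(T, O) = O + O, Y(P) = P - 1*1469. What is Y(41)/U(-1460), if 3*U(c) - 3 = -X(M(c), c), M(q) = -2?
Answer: -4284/2923 ≈ -1.4656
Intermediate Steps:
Y(P) = -1469 + P (Y(P) = P - 1469 = -1469 + P)
X(T, O) = 2*O
U(c) = 1 - 2*c/3 (U(c) = 1 + (-2*c)/3 = 1 - 2*c/3)
Y(41)/U(-1460) = (-1469 + 41)/(1 - 2/3*(-1460)) = -1428/(1 + 2920/3) = -1428/2923/3 = -1428*3/2923 = -4284/2923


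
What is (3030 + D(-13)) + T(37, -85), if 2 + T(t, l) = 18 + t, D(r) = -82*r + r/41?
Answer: 170096/41 ≈ 4148.7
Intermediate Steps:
D(r) = -3361*r/41 (D(r) = -82*r + r*(1/41) = -82*r + r/41 = -3361*r/41)
T(t, l) = 16 + t (T(t, l) = -2 + (18 + t) = 16 + t)
(3030 + D(-13)) + T(37, -85) = (3030 - 3361/41*(-13)) + (16 + 37) = (3030 + 43693/41) + 53 = 167923/41 + 53 = 170096/41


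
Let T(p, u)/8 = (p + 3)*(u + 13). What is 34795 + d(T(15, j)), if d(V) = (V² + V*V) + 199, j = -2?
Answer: 5053106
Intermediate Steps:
T(p, u) = 8*(3 + p)*(13 + u) (T(p, u) = 8*((p + 3)*(u + 13)) = 8*((3 + p)*(13 + u)) = 8*(3 + p)*(13 + u))
d(V) = 199 + 2*V² (d(V) = (V² + V²) + 199 = 2*V² + 199 = 199 + 2*V²)
34795 + d(T(15, j)) = 34795 + (199 + 2*(312 + 24*(-2) + 104*15 + 8*15*(-2))²) = 34795 + (199 + 2*(312 - 48 + 1560 - 240)²) = 34795 + (199 + 2*1584²) = 34795 + (199 + 2*2509056) = 34795 + (199 + 5018112) = 34795 + 5018311 = 5053106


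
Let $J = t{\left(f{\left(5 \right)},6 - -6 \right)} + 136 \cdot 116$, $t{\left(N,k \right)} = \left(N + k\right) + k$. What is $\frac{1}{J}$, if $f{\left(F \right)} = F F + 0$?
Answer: $\frac{1}{15825} \approx 6.3191 \cdot 10^{-5}$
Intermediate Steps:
$f{\left(F \right)} = F^{2}$ ($f{\left(F \right)} = F^{2} + 0 = F^{2}$)
$t{\left(N,k \right)} = N + 2 k$
$J = 15825$ ($J = \left(5^{2} + 2 \left(6 - -6\right)\right) + 136 \cdot 116 = \left(25 + 2 \left(6 + 6\right)\right) + 15776 = \left(25 + 2 \cdot 12\right) + 15776 = \left(25 + 24\right) + 15776 = 49 + 15776 = 15825$)
$\frac{1}{J} = \frac{1}{15825}$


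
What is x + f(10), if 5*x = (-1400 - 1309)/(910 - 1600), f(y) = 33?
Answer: 38853/1150 ≈ 33.785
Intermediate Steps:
x = 903/1150 (x = ((-1400 - 1309)/(910 - 1600))/5 = (-2709/(-690))/5 = (-2709*(-1/690))/5 = (⅕)*(903/230) = 903/1150 ≈ 0.78522)
x + f(10) = 903/1150 + 33 = 38853/1150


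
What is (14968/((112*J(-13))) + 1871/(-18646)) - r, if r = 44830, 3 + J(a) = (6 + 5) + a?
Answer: -14637007559/326305 ≈ -44857.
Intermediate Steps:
J(a) = 8 + a (J(a) = -3 + ((6 + 5) + a) = -3 + (11 + a) = 8 + a)
(14968/((112*J(-13))) + 1871/(-18646)) - r = (14968/((112*(8 - 13))) + 1871/(-18646)) - 1*44830 = (14968/((112*(-5))) + 1871*(-1/18646)) - 44830 = (14968/(-560) - 1871/18646) - 44830 = (14968*(-1/560) - 1871/18646) - 44830 = (-1871/70 - 1871/18646) - 44830 = -8754409/326305 - 44830 = -14637007559/326305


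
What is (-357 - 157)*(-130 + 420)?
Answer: -149060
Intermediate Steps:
(-357 - 157)*(-130 + 420) = -514*290 = -149060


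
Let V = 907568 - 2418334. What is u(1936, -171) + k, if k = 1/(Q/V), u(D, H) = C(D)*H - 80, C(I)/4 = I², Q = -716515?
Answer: -1836927887531394/716515 ≈ -2.5637e+9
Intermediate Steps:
C(I) = 4*I²
V = -1510766
u(D, H) = -80 + 4*H*D² (u(D, H) = (4*D²)*H - 80 = 4*H*D² - 80 = -80 + 4*H*D²)
k = 1510766/716515 (k = 1/(-716515/(-1510766)) = 1/(-716515*(-1/1510766)) = 1/(716515/1510766) = 1510766/716515 ≈ 2.1085)
u(1936, -171) + k = (-80 + 4*(-171)*1936²) + 1510766/716515 = (-80 + 4*(-171)*3748096) + 1510766/716515 = (-80 - 2563697664) + 1510766/716515 = -2563697744 + 1510766/716515 = -1836927887531394/716515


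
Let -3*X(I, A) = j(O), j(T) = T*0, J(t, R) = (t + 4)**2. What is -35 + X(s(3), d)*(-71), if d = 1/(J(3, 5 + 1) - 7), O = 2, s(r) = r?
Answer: -35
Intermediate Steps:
J(t, R) = (4 + t)**2
j(T) = 0
d = 1/42 (d = 1/((4 + 3)**2 - 7) = 1/(7**2 - 7) = 1/(49 - 7) = 1/42 ≈ 0.023810)
X(I, A) = 0 (X(I, A) = -1/3*0 = 0)
-35 + X(s(3), d)*(-71) = -35 + 0*(-71) = -35 + 0 = -35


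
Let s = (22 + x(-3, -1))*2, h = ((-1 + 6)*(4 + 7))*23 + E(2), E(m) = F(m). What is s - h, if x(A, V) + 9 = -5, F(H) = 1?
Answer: -1250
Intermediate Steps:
E(m) = 1
x(A, V) = -14 (x(A, V) = -9 - 5 = -14)
h = 1266 (h = ((-1 + 6)*(4 + 7))*23 + 1 = (5*11)*23 + 1 = 55*23 + 1 = 1265 + 1 = 1266)
s = 16 (s = (22 - 14)*2 = 8*2 = 16)
s - h = 16 - 1*1266 = 16 - 1266 = -1250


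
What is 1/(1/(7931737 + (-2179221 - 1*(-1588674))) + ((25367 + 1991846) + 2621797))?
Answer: 7341190/34055853821901 ≈ 2.1556e-7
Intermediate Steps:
1/(1/(7931737 + (-2179221 - 1*(-1588674))) + ((25367 + 1991846) + 2621797)) = 1/(1/(7931737 + (-2179221 + 1588674)) + (2017213 + 2621797)) = 1/(1/(7931737 - 590547) + 4639010) = 1/(1/7341190 + 4639010) = 1/(34055853821901/7341190) = 7341190/34055853821901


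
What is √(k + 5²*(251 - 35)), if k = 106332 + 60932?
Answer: 2*√43166 ≈ 415.53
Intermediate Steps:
k = 167264
√(k + 5²*(251 - 35)) = √(167264 + 5²*(251 - 35)) = √(167264 + 25*216) = √(167264 + 5400) = √172664 = 2*√43166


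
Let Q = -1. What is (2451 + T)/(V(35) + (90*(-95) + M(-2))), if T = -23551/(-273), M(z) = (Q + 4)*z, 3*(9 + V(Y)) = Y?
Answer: -346337/1167530 ≈ -0.29664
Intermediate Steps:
V(Y) = -9 + Y/3
M(z) = 3*z (M(z) = (-1 + 4)*z = 3*z)
T = 23551/273 (T = -23551*(-1/273) = 23551/273 ≈ 86.267)
(2451 + T)/(V(35) + (90*(-95) + M(-2))) = (2451 + 23551/273)/((-9 + (1/3)*35) + (90*(-95) + 3*(-2))) = 692674/(273*((-9 + 35/3) + (-8550 - 6))) = 692674/(273*(8/3 - 8556)) = 692674/(273*(-25660/3)) = (692674/273)*(-3/25660) = -346337/1167530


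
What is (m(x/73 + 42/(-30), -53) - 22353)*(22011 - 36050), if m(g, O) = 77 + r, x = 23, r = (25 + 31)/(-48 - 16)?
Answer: 2501960385/8 ≈ 3.1274e+8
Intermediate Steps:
r = -7/8 (r = 56/(-64) = 56*(-1/64) = -7/8 ≈ -0.87500)
m(g, O) = 609/8 (m(g, O) = 77 - 7/8 = 609/8)
(m(x/73 + 42/(-30), -53) - 22353)*(22011 - 36050) = (609/8 - 22353)*(22011 - 36050) = -178215/8*(-14039) = 2501960385/8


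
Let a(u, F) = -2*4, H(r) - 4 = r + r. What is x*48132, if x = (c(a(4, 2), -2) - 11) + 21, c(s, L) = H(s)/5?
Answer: 1829016/5 ≈ 3.6580e+5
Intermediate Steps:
H(r) = 4 + 2*r (H(r) = 4 + (r + r) = 4 + 2*r)
a(u, F) = -8
c(s, L) = ⅘ + 2*s/5 (c(s, L) = (4 + 2*s)/5 = (4 + 2*s)*(⅕) = ⅘ + 2*s/5)
x = 38/5 (x = ((⅘ + (⅖)*(-8)) - 11) + 21 = ((⅘ - 16/5) - 11) + 21 = (-12/5 - 11) + 21 = -67/5 + 21 = 38/5 ≈ 7.6000)
x*48132 = (38/5)*48132 = 1829016/5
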